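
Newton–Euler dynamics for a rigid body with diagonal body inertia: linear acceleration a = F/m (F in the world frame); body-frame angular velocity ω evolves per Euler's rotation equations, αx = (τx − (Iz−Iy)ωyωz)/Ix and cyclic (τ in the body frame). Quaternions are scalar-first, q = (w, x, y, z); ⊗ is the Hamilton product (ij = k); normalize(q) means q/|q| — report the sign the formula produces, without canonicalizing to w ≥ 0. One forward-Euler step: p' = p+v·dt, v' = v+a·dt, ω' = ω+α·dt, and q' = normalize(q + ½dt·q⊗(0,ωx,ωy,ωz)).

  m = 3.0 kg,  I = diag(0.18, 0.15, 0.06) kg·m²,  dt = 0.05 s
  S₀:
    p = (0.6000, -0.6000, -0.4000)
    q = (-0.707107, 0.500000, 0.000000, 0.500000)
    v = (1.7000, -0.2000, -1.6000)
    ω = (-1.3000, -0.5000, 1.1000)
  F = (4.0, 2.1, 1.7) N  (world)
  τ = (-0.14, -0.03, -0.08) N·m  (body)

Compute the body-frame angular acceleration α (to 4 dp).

α = (-1.0528, 0.9440, -1.0083)

gyro term ω×Iω = (0.0495, -0.1716, -0.0195)
(τ − ω×Iω)/I = (-1.0528, 0.9440, -1.0083)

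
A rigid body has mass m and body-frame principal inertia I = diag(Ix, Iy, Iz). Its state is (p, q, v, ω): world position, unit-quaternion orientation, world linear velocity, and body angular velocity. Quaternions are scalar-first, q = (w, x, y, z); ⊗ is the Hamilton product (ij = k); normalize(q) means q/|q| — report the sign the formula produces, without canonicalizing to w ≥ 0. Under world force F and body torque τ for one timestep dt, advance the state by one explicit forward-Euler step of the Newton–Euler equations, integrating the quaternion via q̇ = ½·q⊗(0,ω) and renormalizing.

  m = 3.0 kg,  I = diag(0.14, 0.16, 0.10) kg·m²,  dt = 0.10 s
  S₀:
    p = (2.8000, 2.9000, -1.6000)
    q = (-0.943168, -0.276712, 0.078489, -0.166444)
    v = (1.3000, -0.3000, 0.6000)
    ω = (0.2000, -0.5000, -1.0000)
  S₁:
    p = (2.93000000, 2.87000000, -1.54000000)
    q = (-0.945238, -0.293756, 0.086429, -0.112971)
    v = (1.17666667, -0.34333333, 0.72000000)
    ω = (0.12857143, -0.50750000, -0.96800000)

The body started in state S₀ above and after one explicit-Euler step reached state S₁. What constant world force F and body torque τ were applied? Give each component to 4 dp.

F = (-3.7000, -1.3000, 3.6000)
τ = (-0.1300, -0.0200, 0.0300)

Δv = v₁−v₀ = (-0.12333333, -0.04333333, 0.12000000)
m·(v₁−v₀)/dt = (-3.7000, -1.3000, 3.6000)
ω₁ − ω₀ = (-0.07142857, -0.00750000, 0.03200000)
applied torque τ = (-0.1300, -0.0200, 0.0300)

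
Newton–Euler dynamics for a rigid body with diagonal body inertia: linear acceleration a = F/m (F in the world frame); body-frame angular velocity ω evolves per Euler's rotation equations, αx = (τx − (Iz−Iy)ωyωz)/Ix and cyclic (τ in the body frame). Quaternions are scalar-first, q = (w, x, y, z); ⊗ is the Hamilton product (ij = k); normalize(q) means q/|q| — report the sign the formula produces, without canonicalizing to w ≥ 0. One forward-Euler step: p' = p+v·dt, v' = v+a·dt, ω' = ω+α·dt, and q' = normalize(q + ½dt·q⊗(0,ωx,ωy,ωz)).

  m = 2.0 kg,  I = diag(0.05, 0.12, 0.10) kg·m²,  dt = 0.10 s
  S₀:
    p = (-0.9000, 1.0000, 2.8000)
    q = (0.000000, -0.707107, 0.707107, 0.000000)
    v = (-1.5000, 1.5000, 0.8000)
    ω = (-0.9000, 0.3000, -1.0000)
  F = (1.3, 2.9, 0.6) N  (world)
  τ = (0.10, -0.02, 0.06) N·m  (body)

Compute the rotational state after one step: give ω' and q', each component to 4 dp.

ω×(Iω) gyroscopic = (0.0060, -0.0450, -0.0189)
(τ − ω×Iω)/I = (1.8800, 0.2083, 0.7890)
ω + α·dt = (-0.7120, 0.3208, -0.9211)
2q̇ = q⊗(0,ω) = (-0.8485284, -0.7071070, -0.7071070, 0.4242642)
q' = normalize(q + ½dt·q⊗(0,ω)) = (-0.0423, -0.7407, 0.6702, 0.0212)

ω' = (-0.7120, 0.3208, -0.9211)
q' = (-0.0423, -0.7407, 0.6702, 0.0212)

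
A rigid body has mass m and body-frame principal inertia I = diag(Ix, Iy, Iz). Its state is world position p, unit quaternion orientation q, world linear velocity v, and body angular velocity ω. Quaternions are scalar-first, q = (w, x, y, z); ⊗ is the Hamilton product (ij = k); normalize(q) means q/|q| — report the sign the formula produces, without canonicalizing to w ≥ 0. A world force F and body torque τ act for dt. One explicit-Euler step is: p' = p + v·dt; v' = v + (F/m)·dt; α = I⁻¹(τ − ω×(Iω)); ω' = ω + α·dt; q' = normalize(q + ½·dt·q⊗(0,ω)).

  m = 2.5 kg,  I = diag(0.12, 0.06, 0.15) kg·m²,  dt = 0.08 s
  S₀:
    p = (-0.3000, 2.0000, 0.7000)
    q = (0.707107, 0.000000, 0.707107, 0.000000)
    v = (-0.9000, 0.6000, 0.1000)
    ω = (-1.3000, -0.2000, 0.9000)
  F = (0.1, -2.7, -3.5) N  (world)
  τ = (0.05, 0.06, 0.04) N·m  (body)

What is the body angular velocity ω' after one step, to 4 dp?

ω×(Iω) gyroscopic = (-0.0162, 0.0351, -0.0156)
angular accel α = (0.5517, 0.4150, 0.3707)
new body rate ω' = (-1.2559, -0.1668, 0.9297)

ω' = (-1.2559, -0.1668, 0.9297)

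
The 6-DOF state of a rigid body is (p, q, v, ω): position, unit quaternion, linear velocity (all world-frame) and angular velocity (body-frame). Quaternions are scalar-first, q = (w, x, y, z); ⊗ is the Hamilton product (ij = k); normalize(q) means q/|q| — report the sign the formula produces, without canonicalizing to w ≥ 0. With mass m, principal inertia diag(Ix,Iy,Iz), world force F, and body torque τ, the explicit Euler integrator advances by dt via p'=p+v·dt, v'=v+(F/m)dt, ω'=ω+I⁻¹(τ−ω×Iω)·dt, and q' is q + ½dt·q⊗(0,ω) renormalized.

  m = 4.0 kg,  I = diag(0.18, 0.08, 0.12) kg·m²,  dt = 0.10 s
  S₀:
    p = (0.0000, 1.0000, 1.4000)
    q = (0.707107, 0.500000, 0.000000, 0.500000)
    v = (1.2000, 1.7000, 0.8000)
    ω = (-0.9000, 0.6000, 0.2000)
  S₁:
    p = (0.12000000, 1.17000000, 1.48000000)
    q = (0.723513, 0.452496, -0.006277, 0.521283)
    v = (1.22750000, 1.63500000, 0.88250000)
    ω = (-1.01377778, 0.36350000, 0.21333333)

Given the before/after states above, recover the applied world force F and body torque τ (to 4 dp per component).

rate change Δω = (-0.11377778, -0.23650000, 0.01333333)
applied torque τ = (-0.2000, -0.2000, 0.0700)
Δv = v₁−v₀ = (0.02750000, -0.06500000, 0.08250000)
m·(v₁−v₀)/dt = (1.1000, -2.6000, 3.3000)

F = (1.1000, -2.6000, 3.3000)
τ = (-0.2000, -0.2000, 0.0700)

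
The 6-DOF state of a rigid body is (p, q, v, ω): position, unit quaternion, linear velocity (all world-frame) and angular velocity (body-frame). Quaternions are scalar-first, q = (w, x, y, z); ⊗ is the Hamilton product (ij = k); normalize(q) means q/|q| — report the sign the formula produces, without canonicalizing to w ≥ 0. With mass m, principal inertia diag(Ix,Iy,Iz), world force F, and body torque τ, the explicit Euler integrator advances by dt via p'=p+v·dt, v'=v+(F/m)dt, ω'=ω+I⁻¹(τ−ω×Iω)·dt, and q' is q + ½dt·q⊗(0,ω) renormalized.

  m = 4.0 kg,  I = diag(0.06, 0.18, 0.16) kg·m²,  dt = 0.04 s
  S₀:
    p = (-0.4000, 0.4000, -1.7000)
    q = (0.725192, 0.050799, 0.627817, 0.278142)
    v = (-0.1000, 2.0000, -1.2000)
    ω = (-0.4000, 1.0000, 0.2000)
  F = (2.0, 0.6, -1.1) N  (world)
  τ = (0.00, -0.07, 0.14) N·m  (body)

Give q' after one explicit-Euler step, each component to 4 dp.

q' = (0.7118, 0.0419, 0.6397, 0.2870)

q⊗(0,ω) = (-0.6631258, -0.4426554, 0.6037754, 0.4469642)
q + ½dt·q⊗(0,ω), renormalized = (0.7118, 0.0419, 0.6397, 0.2870)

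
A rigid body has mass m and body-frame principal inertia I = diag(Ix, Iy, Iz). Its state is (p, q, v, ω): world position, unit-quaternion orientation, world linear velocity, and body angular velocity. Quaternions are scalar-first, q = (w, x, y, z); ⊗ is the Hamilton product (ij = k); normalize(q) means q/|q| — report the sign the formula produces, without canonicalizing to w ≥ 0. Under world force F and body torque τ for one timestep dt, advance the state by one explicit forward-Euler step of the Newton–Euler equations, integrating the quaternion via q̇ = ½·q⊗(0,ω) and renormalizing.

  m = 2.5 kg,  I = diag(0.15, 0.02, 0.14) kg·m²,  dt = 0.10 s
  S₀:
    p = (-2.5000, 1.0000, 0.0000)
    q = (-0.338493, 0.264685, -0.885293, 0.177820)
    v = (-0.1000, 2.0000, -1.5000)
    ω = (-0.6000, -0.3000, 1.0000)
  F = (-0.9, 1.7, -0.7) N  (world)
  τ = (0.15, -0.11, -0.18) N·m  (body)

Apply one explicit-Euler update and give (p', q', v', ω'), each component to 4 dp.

p + v·dt = (-2.5100, 1.2000, -0.1500)
v + (F/m)dt = (-0.1360, 2.0680, -1.5280)
ω×(Iω) gyroscopic = (-0.0360, -0.0060, -0.0234)
(τ − ω×Iω)/I = (1.2400, -5.2000, -1.1186)
new body rate ω' = (-0.4760, -0.8200, 0.8881)
q⊗(0,ω) = (-0.2845969, -0.6288512, -0.2698291, -0.9490743)
updated quaternion q' = (-0.3521, 0.2328, -0.8972, 0.1301)

p' = (-2.5100, 1.2000, -0.1500)
q' = (-0.3521, 0.2328, -0.8972, 0.1301)
v' = (-0.1360, 2.0680, -1.5280)
ω' = (-0.4760, -0.8200, 0.8881)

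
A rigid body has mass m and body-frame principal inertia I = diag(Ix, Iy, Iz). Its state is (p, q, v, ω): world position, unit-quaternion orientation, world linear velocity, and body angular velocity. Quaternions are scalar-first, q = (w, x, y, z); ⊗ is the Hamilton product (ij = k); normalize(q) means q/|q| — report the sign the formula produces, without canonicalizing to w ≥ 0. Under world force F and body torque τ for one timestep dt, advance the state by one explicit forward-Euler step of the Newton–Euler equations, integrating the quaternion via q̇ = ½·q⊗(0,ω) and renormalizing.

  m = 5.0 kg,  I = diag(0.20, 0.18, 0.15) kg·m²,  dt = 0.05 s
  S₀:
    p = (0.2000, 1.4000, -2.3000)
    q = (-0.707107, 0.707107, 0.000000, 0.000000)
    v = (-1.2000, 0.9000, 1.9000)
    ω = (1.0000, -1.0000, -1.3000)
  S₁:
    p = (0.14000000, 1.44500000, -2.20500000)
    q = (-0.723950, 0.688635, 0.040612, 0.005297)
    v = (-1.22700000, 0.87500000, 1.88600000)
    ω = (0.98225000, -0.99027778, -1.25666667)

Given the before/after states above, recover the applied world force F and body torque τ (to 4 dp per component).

F = (-2.7000, -2.5000, -1.4000)
τ = (-0.1100, -0.0300, 0.1500)

Δv = v₁−v₀ = (-0.02700000, -0.02500000, -0.01400000)
applied force F = (-2.7000, -2.5000, -1.4000)
rate change Δω = (-0.01775000, 0.00972222, 0.04333333)
I·α + gyro = (-0.1100, -0.0300, 0.1500)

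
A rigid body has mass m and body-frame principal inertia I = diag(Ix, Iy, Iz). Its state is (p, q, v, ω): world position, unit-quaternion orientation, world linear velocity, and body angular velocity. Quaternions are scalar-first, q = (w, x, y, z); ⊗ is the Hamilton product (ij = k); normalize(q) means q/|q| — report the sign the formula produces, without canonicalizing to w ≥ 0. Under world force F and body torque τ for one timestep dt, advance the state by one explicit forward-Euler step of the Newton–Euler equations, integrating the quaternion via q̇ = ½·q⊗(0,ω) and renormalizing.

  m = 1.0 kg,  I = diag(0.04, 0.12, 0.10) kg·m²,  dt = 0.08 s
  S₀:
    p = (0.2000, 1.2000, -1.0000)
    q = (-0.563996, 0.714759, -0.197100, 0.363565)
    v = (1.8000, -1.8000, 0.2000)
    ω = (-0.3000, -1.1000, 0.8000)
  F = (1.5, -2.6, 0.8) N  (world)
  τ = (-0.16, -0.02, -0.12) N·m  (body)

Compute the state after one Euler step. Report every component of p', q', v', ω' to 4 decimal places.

ω×(Iω) gyroscopic = (0.0176, 0.0144, 0.0264)
α = I⁻¹(τ − ω×Iω) = (-4.4400, -0.2867, -1.4640)
ω' = ω + α·dt = (-0.6552, -1.1229, 0.6829)
Hamilton product q⊗(0,ω) = (-0.2932343, 0.4114403, -0.0604811, -1.2965617)
q' = normalize(q + ½dt·q⊗(0,ω)) = (-0.5748, 0.7301, -0.1992, 0.3112)
linear accel F/m = (1.5000, -2.6000, 0.8000)
p + v·dt = (0.3440, 1.0560, -0.9840)
new velocity v' = (1.9200, -2.0080, 0.2640)

p' = (0.3440, 1.0560, -0.9840)
q' = (-0.5748, 0.7301, -0.1992, 0.3112)
v' = (1.9200, -2.0080, 0.2640)
ω' = (-0.6552, -1.1229, 0.6829)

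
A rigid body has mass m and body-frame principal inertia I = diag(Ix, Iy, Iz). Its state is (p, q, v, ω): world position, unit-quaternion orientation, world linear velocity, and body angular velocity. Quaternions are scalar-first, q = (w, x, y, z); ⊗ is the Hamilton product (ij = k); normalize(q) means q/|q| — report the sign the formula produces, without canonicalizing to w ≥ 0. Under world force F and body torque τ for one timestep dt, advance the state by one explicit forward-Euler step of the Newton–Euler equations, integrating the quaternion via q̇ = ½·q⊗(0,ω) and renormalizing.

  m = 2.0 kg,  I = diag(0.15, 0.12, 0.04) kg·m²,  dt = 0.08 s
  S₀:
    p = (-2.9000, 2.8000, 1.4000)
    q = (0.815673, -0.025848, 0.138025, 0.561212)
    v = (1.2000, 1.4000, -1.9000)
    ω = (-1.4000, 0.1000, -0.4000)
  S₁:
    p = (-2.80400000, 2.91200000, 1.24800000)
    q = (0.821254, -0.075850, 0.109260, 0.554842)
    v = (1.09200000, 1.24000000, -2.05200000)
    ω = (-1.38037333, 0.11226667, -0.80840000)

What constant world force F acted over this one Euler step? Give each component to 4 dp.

F = (-2.7000, -4.0000, -3.8000)

v₁ − v₀ = (-0.10800000, -0.16000000, -0.15200000)
F = m·Δv/dt = (-2.7000, -4.0000, -3.8000)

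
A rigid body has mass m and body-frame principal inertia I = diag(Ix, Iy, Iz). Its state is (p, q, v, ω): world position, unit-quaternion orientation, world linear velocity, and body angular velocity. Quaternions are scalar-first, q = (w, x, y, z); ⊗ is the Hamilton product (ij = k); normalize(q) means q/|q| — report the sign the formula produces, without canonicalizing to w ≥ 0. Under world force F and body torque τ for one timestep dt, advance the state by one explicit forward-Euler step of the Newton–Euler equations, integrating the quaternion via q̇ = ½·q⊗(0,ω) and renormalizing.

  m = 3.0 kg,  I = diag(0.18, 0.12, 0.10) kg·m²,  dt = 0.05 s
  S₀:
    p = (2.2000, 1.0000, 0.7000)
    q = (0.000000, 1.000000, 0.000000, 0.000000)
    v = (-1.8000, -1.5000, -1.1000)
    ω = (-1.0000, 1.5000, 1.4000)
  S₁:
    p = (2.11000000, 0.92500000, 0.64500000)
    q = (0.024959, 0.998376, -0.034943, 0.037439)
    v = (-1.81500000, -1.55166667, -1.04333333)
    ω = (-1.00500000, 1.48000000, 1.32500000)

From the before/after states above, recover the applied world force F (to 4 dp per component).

v₁ − v₀ = (-0.01500000, -0.05166667, 0.05666667)
F = m·Δv/dt = (-0.9000, -3.1000, 3.4000)

F = (-0.9000, -3.1000, 3.4000)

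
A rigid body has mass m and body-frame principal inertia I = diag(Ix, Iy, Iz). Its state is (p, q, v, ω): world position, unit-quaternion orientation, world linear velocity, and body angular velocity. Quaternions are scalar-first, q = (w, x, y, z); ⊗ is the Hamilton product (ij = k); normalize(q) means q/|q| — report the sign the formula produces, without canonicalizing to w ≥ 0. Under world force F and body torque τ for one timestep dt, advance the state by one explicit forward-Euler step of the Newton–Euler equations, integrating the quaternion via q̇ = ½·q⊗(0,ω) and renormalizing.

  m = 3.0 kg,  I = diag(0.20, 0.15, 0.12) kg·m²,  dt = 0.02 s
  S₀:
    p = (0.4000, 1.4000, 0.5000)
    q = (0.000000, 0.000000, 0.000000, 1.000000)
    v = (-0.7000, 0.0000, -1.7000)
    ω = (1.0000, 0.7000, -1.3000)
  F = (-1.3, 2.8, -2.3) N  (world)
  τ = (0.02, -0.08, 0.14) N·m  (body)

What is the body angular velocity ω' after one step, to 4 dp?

ω' = (0.9993, 0.7032, -1.2708)

precession coupling ω×(Iω) = (0.0273, -0.1040, -0.0350)
(τ − ω×Iω)/I = (-0.0365, 0.1600, 1.4583)
new body rate ω' = (0.9993, 0.7032, -1.2708)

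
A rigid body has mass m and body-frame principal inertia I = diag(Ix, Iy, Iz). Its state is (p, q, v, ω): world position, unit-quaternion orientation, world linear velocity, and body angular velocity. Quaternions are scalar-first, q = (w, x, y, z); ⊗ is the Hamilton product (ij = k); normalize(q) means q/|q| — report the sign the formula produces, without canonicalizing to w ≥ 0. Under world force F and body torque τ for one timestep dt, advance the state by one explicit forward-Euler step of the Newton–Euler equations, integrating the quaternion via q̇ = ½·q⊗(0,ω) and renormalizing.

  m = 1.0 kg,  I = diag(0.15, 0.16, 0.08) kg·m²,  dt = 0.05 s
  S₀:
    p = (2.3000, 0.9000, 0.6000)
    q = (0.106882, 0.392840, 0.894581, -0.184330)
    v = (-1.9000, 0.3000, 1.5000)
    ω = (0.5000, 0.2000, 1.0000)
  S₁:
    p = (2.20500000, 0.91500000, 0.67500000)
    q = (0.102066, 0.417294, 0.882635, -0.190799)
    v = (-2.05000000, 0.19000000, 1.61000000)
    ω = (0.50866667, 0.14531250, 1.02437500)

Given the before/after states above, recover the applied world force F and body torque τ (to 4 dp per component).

F = (-3.0000, -2.2000, 2.2000)
τ = (0.0100, -0.1400, 0.0400)

velocity change Δv = (-0.15000000, -0.11000000, 0.11000000)
F = m·Δv/dt = (-3.0000, -2.2000, 2.2000)
Δω = ω₁−ω₀ = (0.00866667, -0.05468750, 0.02437500)
precession coupling = (-0.0160, 0.0350, 0.0010)
τ = I·(Δω/dt) + ω₀×(Iω₀) = (0.0100, -0.1400, 0.0400)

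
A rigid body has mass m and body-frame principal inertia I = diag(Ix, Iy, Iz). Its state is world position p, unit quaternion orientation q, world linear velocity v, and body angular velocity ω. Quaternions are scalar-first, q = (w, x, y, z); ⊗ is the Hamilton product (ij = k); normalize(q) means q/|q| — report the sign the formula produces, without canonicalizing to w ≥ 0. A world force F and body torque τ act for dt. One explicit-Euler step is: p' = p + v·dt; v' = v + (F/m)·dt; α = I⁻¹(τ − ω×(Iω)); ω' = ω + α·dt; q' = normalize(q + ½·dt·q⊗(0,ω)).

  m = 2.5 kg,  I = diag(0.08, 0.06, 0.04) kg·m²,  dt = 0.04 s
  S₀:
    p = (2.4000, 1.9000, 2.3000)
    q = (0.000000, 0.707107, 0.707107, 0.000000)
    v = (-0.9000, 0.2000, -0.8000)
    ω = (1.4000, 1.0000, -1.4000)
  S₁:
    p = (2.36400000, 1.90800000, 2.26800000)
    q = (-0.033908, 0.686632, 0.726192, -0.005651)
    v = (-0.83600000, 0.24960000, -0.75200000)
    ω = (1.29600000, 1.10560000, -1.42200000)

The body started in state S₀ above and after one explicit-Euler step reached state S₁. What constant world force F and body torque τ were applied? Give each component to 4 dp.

F = (4.0000, 3.1000, 3.0000)
τ = (-0.1800, 0.0800, -0.0500)

v₁ − v₀ = (0.06400000, 0.04960000, 0.04800000)
F = m·Δv/dt = (4.0000, 3.1000, 3.0000)
Δω = ω₁−ω₀ = (-0.10400000, 0.10560000, -0.02200000)
applied torque τ = (-0.1800, 0.0800, -0.0500)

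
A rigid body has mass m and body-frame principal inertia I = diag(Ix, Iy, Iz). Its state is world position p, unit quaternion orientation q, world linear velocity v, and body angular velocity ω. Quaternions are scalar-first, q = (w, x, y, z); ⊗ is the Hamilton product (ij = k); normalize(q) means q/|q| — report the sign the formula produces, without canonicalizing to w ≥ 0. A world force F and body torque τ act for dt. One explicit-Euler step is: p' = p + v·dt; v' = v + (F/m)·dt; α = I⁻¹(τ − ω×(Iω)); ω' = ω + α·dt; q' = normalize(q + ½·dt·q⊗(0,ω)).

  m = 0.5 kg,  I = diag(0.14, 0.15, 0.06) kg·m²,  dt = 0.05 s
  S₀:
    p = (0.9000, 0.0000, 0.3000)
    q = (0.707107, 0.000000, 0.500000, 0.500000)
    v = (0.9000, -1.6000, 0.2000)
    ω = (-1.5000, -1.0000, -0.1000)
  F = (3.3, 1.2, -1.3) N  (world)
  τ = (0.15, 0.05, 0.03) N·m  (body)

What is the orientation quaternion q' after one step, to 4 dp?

Hamilton product q⊗(0,ω) = (0.5500000, -0.6106605, -1.4571070, 0.6792893)
updated quaternion q' = (0.7201, -0.0153, 0.4631, 0.5165)

q' = (0.7201, -0.0153, 0.4631, 0.5165)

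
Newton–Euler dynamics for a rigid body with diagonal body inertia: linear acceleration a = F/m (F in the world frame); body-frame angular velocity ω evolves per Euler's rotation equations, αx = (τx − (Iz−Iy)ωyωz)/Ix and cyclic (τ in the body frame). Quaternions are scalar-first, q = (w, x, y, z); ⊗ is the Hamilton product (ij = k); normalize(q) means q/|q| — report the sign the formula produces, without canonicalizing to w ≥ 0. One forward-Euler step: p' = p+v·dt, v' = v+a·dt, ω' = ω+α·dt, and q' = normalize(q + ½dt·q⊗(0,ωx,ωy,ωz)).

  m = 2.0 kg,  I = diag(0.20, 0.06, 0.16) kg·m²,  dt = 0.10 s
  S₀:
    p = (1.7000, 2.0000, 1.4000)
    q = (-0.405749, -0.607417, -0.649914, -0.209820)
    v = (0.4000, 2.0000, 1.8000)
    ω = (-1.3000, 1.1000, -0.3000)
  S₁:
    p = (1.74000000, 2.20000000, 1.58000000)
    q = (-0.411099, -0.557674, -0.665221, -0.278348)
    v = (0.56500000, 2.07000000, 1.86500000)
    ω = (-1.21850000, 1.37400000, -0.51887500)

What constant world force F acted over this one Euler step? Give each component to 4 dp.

F = (3.3000, 1.4000, 1.3000)

v₁ − v₀ = (0.16500000, 0.07000000, 0.06500000)
applied force F = (3.3000, 1.4000, 1.3000)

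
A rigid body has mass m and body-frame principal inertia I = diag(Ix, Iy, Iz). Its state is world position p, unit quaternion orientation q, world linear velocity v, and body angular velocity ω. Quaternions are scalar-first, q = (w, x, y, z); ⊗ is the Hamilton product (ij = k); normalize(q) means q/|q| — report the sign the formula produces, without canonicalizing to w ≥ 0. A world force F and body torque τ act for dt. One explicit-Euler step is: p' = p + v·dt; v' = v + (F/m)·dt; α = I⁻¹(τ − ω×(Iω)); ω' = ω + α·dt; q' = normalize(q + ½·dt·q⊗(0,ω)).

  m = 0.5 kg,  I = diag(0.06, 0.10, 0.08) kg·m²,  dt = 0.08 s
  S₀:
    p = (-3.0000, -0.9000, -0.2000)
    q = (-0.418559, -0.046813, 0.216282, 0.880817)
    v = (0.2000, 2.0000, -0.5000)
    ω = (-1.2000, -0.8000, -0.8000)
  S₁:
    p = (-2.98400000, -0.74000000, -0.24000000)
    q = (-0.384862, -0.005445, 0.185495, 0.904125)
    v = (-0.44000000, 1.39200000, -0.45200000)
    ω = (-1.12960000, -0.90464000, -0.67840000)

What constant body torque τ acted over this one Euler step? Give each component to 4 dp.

ω₁ − ω₀ = (0.07040000, -0.10464000, 0.12160000)
ω₀×(Iω₀) = (-0.0128, -0.0192, 0.0384)
I·α + gyro = (0.0400, -0.1500, 0.1600)

τ = (0.0400, -0.1500, 0.1600)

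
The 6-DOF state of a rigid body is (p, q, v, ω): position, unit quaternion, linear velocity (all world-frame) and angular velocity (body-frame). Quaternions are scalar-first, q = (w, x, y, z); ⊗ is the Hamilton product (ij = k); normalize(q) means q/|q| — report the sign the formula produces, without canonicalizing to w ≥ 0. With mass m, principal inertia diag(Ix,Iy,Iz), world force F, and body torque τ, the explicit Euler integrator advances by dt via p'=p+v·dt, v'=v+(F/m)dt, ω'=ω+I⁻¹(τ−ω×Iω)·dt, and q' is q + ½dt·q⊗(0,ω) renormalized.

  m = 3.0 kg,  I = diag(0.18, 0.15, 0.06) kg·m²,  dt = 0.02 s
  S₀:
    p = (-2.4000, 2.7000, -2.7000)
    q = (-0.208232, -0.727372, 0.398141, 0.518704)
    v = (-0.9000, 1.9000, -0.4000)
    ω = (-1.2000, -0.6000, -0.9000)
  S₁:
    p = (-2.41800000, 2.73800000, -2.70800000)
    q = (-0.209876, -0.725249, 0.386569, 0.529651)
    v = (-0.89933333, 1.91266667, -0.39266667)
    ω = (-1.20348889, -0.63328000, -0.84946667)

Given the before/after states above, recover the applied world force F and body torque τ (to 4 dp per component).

ω₁ − ω₀ = (-0.00348889, -0.03328000, 0.05053333)
ω₀×(Iω₀) = (-0.0486, 0.1296, -0.0216)
τ = I·(Δω/dt) + ω₀×(Iω₀) = (-0.0800, -0.1200, 0.1300)
Δv = v₁−v₀ = (0.00066667, 0.01266667, 0.00733333)
F = m·Δv/dt = (0.1000, 1.9000, 1.1000)

F = (0.1000, 1.9000, 1.1000)
τ = (-0.0800, -0.1200, 0.1300)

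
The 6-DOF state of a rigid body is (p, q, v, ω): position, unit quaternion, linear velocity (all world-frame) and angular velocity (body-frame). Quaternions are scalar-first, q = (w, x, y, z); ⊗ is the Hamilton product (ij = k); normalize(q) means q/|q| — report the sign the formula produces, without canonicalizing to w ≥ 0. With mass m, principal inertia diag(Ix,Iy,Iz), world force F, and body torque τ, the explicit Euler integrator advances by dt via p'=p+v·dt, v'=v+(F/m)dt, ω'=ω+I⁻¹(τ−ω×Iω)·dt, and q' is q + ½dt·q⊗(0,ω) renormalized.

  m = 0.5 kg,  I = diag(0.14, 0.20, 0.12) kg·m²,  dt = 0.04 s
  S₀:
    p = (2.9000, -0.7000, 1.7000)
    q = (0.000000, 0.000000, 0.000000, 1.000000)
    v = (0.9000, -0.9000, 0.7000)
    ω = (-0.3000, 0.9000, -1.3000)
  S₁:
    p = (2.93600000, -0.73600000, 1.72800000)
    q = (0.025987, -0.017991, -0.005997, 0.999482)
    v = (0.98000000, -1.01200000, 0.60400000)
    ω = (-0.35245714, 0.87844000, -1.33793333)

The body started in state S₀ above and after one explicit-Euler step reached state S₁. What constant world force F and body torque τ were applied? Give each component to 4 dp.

velocity change Δv = (0.08000000, -0.11200000, -0.09600000)
m·(v₁−v₀)/dt = (1.0000, -1.4000, -1.2000)
rate change Δω = (-0.05245714, -0.02156000, -0.03793333)
ω₀×(Iω₀) = (0.0936, 0.0078, -0.0162)
applied torque τ = (-0.0900, -0.1000, -0.1300)

F = (1.0000, -1.4000, -1.2000)
τ = (-0.0900, -0.1000, -0.1300)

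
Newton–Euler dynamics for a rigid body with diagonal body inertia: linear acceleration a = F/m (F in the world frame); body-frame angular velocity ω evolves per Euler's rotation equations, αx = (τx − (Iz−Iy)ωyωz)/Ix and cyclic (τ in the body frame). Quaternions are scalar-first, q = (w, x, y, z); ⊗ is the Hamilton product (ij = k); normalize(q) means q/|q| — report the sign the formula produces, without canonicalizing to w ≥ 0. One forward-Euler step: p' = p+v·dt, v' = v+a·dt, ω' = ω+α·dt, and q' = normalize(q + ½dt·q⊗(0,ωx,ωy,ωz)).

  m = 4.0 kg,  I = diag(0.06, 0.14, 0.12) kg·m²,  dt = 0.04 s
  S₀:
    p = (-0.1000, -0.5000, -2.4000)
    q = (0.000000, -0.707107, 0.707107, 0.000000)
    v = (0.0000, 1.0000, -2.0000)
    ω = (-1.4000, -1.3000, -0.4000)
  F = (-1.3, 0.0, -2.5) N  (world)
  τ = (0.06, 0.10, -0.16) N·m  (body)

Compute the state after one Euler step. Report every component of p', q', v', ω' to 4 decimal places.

p' = (-0.1000, -0.4600, -2.4800)
q' = (-0.0014, -0.7122, 0.7009, 0.0382)
v' = (-0.0130, 1.0000, -2.0250)
ω' = (-1.3531, -1.2618, -0.5019)

a = (-0.3250, 0.0000, -0.6250)
p + v·dt = (-0.1000, -0.4600, -2.4800)
new velocity v' = (-0.0130, 1.0000, -2.0250)
ω×(Iω) gyroscopic = (-0.0104, -0.0336, 0.1456)
angular accel α = (1.1733, 0.9543, -2.5467)
ω' = ω + α·dt = (-1.3531, -1.2618, -0.5019)
2q̇ = q⊗(0,ω) = (-0.0707107, -0.2828428, -0.2828428, 1.9091889)
updated quaternion q' = (-0.0014, -0.7122, 0.7009, 0.0382)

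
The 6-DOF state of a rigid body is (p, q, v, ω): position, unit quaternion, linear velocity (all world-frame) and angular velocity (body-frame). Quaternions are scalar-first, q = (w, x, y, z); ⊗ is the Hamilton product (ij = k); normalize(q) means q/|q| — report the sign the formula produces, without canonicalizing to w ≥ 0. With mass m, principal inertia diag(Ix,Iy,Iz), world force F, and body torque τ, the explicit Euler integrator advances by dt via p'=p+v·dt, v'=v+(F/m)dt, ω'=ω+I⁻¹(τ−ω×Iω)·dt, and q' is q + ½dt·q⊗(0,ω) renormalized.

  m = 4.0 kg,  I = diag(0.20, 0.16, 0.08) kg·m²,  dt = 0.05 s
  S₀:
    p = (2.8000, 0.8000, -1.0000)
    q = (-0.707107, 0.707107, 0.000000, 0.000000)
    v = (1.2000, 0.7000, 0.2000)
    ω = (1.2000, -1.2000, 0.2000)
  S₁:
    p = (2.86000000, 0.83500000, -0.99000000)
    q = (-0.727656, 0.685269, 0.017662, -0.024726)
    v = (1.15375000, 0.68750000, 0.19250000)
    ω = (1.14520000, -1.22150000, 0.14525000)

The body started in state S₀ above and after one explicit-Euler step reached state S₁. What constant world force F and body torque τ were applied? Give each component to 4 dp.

v₁ − v₀ = (-0.04625000, -0.01250000, -0.00750000)
m·(v₁−v₀)/dt = (-3.7000, -1.0000, -0.6000)
Δω = ω₁−ω₀ = (-0.05480000, -0.02150000, -0.05475000)
precession coupling = (0.0192, 0.0288, 0.0576)
applied torque τ = (-0.2000, -0.0400, -0.0300)

F = (-3.7000, -1.0000, -0.6000)
τ = (-0.2000, -0.0400, -0.0300)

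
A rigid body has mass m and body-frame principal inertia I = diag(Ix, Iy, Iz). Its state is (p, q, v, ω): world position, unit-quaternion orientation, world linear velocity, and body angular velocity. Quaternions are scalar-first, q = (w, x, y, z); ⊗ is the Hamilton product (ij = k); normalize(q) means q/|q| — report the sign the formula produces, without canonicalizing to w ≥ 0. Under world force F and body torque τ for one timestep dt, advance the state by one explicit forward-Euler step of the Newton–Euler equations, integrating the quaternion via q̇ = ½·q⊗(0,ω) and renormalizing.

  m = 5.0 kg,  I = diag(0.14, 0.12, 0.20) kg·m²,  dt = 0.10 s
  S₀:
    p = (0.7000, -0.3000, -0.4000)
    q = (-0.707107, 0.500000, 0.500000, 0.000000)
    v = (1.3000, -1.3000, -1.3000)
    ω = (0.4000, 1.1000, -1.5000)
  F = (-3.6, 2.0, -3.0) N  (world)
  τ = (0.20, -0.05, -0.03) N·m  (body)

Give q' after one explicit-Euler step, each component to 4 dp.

q' = (-0.7413, 0.4463, 0.4964, 0.0702)

Hamilton product q⊗(0,ω) = (-0.7500000, -1.0328428, -0.0278177, 1.4106605)
q' = normalize(q + ½dt·q⊗(0,ω)) = (-0.7413, 0.4463, 0.4964, 0.0702)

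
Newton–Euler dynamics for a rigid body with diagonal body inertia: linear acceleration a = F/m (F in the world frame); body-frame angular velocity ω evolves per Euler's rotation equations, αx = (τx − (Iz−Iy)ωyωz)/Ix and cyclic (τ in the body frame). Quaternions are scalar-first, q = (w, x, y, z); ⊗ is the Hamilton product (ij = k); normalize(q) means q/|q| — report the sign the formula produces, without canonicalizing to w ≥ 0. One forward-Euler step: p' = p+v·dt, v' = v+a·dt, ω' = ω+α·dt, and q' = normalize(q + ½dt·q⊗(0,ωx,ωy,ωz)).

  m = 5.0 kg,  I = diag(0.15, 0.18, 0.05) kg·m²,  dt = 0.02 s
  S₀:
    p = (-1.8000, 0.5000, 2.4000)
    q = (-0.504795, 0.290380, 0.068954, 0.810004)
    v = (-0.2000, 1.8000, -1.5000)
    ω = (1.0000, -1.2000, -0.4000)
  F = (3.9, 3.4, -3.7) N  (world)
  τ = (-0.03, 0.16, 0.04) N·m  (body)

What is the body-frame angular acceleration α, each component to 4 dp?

precession coupling ω×(Iω) = (-0.0624, -0.0400, -0.0360)
angular accel α = (0.2160, 1.1111, 1.5200)

α = (0.2160, 1.1111, 1.5200)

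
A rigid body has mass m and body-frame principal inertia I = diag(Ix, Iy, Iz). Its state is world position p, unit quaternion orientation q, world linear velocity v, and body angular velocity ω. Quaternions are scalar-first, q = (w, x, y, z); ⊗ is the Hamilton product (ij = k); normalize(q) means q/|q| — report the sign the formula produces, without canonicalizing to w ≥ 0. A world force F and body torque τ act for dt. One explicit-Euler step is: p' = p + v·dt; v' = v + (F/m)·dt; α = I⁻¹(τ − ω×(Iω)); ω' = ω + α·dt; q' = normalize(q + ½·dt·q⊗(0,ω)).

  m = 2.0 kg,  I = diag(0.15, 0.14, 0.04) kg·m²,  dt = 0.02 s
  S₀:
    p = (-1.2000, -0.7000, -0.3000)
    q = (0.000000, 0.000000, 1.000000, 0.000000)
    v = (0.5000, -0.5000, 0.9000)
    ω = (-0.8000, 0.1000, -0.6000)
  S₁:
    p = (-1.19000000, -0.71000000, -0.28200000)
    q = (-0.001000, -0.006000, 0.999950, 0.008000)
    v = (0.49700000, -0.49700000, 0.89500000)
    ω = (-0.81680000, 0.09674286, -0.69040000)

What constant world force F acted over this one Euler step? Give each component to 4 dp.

F = (-0.3000, 0.3000, -0.5000)

v₁ − v₀ = (-0.00300000, 0.00300000, -0.00500000)
applied force F = (-0.3000, 0.3000, -0.5000)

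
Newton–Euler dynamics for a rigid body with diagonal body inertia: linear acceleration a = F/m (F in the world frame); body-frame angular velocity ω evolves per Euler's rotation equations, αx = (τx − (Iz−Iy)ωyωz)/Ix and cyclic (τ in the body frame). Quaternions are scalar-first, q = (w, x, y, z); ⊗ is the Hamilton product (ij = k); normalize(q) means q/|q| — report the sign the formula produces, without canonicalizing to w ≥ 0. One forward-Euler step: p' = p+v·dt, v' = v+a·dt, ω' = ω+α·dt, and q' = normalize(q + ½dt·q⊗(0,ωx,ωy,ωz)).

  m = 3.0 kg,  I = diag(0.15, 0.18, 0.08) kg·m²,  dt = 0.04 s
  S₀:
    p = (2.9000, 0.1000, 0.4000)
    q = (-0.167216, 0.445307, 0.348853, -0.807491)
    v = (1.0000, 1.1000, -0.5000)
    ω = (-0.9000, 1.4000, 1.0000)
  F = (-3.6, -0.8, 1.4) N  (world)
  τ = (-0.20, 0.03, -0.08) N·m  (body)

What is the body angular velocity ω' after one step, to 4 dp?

precession coupling ω×(Iω) = (-0.1400, -0.0630, -0.0378)
angular accel α = (-0.4000, 0.5167, -0.5275)
ω + α·dt = (-0.9160, 1.4207, 0.9789)

ω' = (-0.9160, 1.4207, 0.9789)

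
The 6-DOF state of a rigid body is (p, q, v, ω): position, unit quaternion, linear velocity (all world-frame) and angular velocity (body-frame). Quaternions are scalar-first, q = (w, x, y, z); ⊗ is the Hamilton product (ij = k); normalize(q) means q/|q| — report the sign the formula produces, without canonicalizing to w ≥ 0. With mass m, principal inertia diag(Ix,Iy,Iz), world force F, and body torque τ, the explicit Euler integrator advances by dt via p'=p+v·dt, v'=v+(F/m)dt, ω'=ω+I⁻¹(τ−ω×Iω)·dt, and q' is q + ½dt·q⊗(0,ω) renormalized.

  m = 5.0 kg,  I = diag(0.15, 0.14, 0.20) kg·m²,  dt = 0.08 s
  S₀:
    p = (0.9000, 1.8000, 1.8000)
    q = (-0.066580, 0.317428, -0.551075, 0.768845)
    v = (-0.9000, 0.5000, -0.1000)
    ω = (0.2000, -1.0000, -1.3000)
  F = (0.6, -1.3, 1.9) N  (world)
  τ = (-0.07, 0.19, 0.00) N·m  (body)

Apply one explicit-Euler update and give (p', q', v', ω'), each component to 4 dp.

a = F/m = (0.1200, -0.2600, 0.3800)
p' = p + v·dt = (0.8280, 1.8400, 1.7920)
new velocity v' = (-0.8904, 0.4792, -0.0696)
precession coupling ω×(Iω) = (0.0780, 0.0130, 0.0020)
angular accel α = (-0.9867, 1.2643, -0.0100)
new body rate ω' = (0.1211, -0.8989, -1.3008)
Hamilton product q⊗(0,ω) = (0.3849379, 1.4719265, 0.6330054, -0.1206590)
q' = normalize(q + ½dt·q⊗(0,ω)) = (-0.0511, 0.3755, -0.5246, 0.7624)

p' = (0.8280, 1.8400, 1.7920)
q' = (-0.0511, 0.3755, -0.5246, 0.7624)
v' = (-0.8904, 0.4792, -0.0696)
ω' = (0.1211, -0.8989, -1.3008)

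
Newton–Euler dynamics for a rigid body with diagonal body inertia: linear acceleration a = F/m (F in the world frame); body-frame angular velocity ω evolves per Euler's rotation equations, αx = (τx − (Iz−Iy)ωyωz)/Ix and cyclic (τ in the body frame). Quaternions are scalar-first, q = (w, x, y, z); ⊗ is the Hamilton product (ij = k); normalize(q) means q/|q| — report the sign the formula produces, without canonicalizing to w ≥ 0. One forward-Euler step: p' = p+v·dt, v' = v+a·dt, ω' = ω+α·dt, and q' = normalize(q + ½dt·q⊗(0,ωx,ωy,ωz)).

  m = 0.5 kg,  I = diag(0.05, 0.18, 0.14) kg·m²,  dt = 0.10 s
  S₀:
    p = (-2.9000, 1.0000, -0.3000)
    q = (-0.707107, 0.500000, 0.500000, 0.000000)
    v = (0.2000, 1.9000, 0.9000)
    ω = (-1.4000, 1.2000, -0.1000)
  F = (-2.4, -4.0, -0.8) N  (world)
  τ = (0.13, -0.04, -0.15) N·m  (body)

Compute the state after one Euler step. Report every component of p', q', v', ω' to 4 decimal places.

precession coupling ω×(Iω) = (0.0048, -0.0126, -0.2184)
(τ − ω×Iω)/I = (2.5040, -0.1522, 0.4886)
ω' = ω + α·dt = (-1.1496, 1.1848, -0.0511)
2q̇ = q⊗(0,ω) = (0.1000000, 0.9399498, -0.7985284, 1.3707107)
q + ½dt·q⊗(0,ω), renormalized = (-0.6991, 0.5447, 0.4581, 0.0682)
p' = p + v·dt = (-2.8800, 1.1900, -0.2100)
new velocity v' = (-0.2800, 1.1000, 0.7400)

p' = (-2.8800, 1.1900, -0.2100)
q' = (-0.6991, 0.5447, 0.4581, 0.0682)
v' = (-0.2800, 1.1000, 0.7400)
ω' = (-1.1496, 1.1848, -0.0511)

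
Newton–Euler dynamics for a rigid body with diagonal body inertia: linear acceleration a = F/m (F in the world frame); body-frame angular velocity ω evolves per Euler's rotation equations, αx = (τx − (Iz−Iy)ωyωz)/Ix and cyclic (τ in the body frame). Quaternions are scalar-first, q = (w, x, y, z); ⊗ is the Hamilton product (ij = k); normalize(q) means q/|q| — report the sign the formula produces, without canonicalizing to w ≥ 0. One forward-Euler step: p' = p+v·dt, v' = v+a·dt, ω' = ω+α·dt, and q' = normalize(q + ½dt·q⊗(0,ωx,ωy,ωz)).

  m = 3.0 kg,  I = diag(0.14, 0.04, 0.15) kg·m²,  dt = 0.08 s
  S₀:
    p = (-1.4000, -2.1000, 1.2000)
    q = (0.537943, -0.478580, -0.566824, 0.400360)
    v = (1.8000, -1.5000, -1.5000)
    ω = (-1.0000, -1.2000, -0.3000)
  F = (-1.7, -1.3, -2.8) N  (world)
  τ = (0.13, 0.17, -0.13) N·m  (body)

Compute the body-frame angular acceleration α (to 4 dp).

gyro term ω×Iω = (0.0396, -0.0030, -0.1200)
angular accel α = (0.6457, 4.3250, -0.0667)

α = (0.6457, 4.3250, -0.0667)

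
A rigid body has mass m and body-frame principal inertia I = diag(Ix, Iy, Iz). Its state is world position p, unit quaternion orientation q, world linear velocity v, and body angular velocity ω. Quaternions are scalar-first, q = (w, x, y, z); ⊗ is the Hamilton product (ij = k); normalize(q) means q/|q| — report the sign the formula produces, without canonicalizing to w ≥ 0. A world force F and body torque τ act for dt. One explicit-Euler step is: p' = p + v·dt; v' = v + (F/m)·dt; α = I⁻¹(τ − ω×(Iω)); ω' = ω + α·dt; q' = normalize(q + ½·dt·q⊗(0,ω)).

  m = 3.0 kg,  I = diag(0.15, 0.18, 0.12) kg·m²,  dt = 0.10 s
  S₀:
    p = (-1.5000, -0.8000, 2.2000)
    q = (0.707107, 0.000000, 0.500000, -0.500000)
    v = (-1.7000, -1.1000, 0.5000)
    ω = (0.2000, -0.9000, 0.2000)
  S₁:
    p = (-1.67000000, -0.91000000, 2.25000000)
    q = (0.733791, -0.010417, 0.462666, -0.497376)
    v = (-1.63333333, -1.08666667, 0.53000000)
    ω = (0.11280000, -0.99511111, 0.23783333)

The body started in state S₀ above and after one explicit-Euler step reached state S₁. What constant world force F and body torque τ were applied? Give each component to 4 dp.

Δv = v₁−v₀ = (0.06666667, 0.01333333, 0.03000000)
F = m·Δv/dt = (2.0000, 0.4000, 0.9000)
rate change Δω = (-0.08720000, -0.09511111, 0.03783333)
precession coupling = (0.0108, 0.0012, -0.0054)
applied torque τ = (-0.1200, -0.1700, 0.0400)

F = (2.0000, 0.4000, 0.9000)
τ = (-0.1200, -0.1700, 0.0400)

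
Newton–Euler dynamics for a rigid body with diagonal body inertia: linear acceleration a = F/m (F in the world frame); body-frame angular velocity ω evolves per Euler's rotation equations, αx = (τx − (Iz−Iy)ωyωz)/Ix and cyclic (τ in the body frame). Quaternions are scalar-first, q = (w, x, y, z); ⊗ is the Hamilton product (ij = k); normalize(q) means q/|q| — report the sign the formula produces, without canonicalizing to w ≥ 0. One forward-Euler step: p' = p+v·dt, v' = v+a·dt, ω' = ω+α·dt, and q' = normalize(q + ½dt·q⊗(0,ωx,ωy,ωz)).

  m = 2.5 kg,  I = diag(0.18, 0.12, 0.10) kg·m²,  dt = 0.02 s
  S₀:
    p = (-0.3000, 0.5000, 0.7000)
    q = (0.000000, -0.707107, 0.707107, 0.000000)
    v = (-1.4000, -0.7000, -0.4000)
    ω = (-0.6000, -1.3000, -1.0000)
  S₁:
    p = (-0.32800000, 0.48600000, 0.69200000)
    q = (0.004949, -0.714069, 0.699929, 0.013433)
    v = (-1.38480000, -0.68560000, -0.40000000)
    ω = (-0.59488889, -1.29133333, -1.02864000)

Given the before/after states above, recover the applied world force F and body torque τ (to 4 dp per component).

v₁ − v₀ = (0.01520000, 0.01440000, 0.00000000)
m·(v₁−v₀)/dt = (1.9000, 1.8000, 0.0000)
Δω = ω₁−ω₀ = (0.00511111, 0.00866667, -0.02864000)
gyro term ω₀×Iω₀ = (-0.0260, 0.0480, -0.0468)
applied torque τ = (0.0200, 0.1000, -0.1900)

F = (1.9000, 1.8000, 0.0000)
τ = (0.0200, 0.1000, -0.1900)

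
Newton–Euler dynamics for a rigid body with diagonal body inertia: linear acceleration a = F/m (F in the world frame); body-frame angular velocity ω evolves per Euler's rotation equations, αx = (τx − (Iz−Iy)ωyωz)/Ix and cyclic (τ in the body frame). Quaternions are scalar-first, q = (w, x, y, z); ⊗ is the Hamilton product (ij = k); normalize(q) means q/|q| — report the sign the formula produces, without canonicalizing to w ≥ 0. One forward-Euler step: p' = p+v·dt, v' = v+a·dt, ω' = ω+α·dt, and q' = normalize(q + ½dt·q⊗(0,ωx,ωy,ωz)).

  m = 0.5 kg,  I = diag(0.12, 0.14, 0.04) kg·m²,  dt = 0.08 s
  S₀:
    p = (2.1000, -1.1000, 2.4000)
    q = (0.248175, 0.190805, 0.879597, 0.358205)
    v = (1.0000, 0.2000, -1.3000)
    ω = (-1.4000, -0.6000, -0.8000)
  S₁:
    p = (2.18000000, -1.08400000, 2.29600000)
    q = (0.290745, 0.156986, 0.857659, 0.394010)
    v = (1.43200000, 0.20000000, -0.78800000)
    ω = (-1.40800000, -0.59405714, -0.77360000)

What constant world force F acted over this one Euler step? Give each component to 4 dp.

v₁ − v₀ = (0.43200000, 0.00000000, 0.51200000)
applied force F = (2.7000, 0.0000, 3.2000)

F = (2.7000, 0.0000, 3.2000)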